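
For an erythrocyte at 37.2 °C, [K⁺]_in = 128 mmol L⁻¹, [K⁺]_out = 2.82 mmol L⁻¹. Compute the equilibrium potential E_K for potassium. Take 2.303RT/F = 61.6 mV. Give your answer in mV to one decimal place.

E = (61.6/z) · log₁₀([K⁺]_out/[K⁺]_in) with z = +1.
= (61.6/1) · log₁₀(2.82/128) = 61.60 · log₁₀(0.02203)
= 61.60 · (-1.6570) = -102.07 mV

-102.1 mV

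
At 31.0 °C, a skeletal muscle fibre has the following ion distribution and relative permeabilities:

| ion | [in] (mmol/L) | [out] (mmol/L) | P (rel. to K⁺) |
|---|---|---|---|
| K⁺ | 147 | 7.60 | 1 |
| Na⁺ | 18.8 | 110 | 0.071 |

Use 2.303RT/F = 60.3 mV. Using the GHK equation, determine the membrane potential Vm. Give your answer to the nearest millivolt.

-59 mV

Vm = 60.3 · log₁₀[(Σ P·[cation]ₒ + Σ P·[anion]ᵢ) / (Σ P·[cation]ᵢ + Σ P·[anion]ₒ)]
Numerator = 1×7.60 + 0.071×110 = 15.41
Denominator = 1×147 + 0.071×18.8 = 148.3
Vm = 60.3 · log₁₀(0.10389) = 60.3 × (-0.9834) = -59.30 mV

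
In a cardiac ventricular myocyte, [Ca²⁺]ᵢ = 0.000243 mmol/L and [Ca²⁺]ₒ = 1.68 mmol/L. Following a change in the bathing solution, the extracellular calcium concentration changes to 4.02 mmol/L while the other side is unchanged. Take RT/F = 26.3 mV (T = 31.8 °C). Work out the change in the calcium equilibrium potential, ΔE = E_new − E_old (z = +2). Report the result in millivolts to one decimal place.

E_old = (26.3/2)·ln(1.68/0.000243) = 116.26 mV
E_new = (26.3/2)·ln(4.02/0.000243) = 127.74 mV
ΔE = 127.74 − (116.26) = 11.47 mV

11.5 mV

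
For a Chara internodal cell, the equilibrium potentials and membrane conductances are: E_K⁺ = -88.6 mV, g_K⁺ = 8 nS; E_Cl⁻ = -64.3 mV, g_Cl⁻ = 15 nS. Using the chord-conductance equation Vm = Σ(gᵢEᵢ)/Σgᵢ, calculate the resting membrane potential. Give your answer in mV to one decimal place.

-72.8 mV

Σ gᵢEᵢ = 8·(-88.6) + 15·(-64.3) = -1673.30
Σ gᵢ = 8 + 15 = 23
Vm = -1673.30 / 23 = -72.75 mV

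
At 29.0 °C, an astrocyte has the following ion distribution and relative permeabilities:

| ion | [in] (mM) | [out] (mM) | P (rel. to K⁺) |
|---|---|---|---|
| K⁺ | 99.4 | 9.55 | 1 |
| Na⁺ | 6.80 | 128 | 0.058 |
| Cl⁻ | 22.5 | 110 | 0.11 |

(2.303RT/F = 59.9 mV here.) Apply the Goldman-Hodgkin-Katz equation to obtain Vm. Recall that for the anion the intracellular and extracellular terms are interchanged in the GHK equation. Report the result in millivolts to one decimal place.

-45.5 mV

Vm = 59.9 · log₁₀[(Σ P·[cation]ₒ + Σ P·[anion]ᵢ) / (Σ P·[cation]ᵢ + Σ P·[anion]ₒ)]
Numerator = 1×9.55 + 0.058×128 + 0.11×22.5 = 19.45
Denominator = 1×99.4 + 0.058×6.80 + 0.11×110 = 111.9
Vm = 59.9 · log₁₀(0.17382) = 59.9 × (-0.7599) = -45.52 mV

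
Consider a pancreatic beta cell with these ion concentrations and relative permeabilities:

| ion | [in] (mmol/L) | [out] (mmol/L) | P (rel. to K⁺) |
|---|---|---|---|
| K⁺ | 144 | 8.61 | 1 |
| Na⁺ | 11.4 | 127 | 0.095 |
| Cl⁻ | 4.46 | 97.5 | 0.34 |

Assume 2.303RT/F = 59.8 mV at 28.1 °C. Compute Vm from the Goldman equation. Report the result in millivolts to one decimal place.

-54.1 mV

Vm = 59.8 · log₁₀[(Σ P·[cation]ₒ + Σ P·[anion]ᵢ) / (Σ P·[cation]ᵢ + Σ P·[anion]ₒ)]
Numerator = 1×8.61 + 0.095×127 + 0.34×4.46 = 22.19
Denominator = 1×144 + 0.095×11.4 + 0.34×97.5 = 178.2
Vm = 59.8 · log₁₀(0.12451) = 59.8 × (-0.9048) = -54.11 mV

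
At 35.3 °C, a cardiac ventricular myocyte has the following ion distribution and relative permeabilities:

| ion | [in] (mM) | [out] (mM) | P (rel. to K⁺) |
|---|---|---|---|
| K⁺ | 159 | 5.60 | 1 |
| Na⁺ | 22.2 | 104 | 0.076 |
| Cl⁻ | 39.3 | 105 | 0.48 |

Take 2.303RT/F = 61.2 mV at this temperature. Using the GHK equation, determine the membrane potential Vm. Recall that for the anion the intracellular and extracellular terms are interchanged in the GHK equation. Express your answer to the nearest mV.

-50 mV

Vm = 61.2 · log₁₀[(Σ P·[cation]ₒ + Σ P·[anion]ᵢ) / (Σ P·[cation]ᵢ + Σ P·[anion]ₒ)]
Numerator = 1×5.60 + 0.076×104 + 0.48×39.3 = 32.37
Denominator = 1×159 + 0.076×22.2 + 0.48×105 = 211.1
Vm = 61.2 · log₁₀(0.15334) = 61.2 × (-0.8143) = -49.84 mV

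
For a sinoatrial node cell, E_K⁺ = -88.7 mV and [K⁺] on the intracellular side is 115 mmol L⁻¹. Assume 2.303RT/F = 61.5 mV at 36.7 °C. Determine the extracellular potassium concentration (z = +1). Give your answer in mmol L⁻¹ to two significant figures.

Nernst: E = (61.5/1) · log₁₀([out]/[in]), so log₁₀([out]/[in]) = -88.7 × 1 / 61.5 = -1.4423.
[out]/[in] = 10^(-1.4423) = 0.03612.
[out] = 0.03612 × 115 = 4.154 mmol L⁻¹.

4.2 mmol L⁻¹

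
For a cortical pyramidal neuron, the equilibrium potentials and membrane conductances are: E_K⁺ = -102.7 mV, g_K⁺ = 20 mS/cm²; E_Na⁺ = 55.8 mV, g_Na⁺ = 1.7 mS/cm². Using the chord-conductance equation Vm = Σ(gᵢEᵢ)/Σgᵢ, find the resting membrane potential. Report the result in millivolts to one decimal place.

Σ gᵢEᵢ = 20·(-102.7) + 1.7·(55.8) = -1959.14
Σ gᵢ = 20 + 1.7 = 21.7
Vm = -1959.14 / 21.7 = -90.28 mV

-90.3 mV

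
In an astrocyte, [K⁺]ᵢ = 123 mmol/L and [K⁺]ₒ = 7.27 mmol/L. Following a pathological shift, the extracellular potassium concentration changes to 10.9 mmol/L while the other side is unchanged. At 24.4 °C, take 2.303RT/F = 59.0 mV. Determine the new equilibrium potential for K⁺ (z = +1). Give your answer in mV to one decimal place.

-62.1 mV

After the shift: [K⁺]_out = 10.9, [K⁺]_in = 123 mmol/L.
E_new = (59.0/1)·log₁₀(10.9/123) = 59.00 · (-1.0525) = -62.10 mV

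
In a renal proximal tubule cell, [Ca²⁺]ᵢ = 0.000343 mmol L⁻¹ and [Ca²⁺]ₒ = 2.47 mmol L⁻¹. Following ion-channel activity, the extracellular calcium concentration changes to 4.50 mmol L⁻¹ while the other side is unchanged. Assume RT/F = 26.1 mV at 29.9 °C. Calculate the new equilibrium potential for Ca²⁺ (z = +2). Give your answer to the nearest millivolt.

After the shift: [Ca²⁺]_out = 4.50, [Ca²⁺]_in = 0.000343 mmol L⁻¹.
E_new = (26.1/2)·ln(4.50/0.000343) = 13.05 · (9.4819) = 123.74 mV

124 mV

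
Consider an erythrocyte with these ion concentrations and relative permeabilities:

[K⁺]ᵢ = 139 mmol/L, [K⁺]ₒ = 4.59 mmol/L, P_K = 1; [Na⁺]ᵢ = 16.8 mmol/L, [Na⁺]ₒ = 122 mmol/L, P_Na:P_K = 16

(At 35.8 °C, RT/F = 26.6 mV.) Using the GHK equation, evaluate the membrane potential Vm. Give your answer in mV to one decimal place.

41.7 mV

Vm = 26.6 · ln[(Σ P·[cation]ₒ + Σ P·[anion]ᵢ) / (Σ P·[cation]ᵢ + Σ P·[anion]ₒ)]
Numerator = 1×4.59 + 16×122 = 1957
Denominator = 1×139 + 16×16.8 = 407.8
Vm = 26.6 · ln(4.7979) = 26.6 × (1.5682) = 41.71 mV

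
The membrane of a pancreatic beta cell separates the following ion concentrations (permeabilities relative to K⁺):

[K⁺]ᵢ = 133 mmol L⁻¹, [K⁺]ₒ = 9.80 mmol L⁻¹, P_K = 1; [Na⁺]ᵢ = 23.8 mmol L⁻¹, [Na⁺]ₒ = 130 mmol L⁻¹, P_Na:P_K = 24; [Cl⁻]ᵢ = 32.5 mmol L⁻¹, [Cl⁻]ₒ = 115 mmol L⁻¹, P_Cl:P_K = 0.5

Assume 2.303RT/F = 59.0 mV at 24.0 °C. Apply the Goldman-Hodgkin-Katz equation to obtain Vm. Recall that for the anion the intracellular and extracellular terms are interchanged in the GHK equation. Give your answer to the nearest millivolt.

Vm = 59.0 · log₁₀[(Σ P·[cation]ₒ + Σ P·[anion]ᵢ) / (Σ P·[cation]ᵢ + Σ P·[anion]ₒ)]
Numerator = 1×9.80 + 24×130 + 0.5×32.5 = 3146
Denominator = 1×133 + 24×23.8 + 0.5×115 = 761.7
Vm = 59.0 · log₁₀(4.1303) = 59.0 × (0.6160) = 36.34 mV

36 mV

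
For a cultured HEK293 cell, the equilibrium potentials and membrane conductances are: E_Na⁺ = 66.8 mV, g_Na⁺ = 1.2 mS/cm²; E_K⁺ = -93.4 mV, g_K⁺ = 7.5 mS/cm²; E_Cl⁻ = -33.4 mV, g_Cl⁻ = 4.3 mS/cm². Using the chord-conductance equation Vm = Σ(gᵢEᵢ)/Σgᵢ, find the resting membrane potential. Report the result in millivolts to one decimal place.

-58.8 mV

Σ gᵢEᵢ = 1.2·(66.8) + 7.5·(-93.4) + 4.3·(-33.4) = -763.96
Σ gᵢ = 1.2 + 7.5 + 4.3 = 13
Vm = -763.96 / 13 = -58.77 mV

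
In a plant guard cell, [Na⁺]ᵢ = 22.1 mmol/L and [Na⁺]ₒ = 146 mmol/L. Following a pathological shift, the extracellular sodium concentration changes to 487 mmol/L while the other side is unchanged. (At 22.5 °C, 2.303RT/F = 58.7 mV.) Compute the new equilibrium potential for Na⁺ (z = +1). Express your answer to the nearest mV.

79 mV

After the shift: [Na⁺]_out = 487, [Na⁺]_in = 22.1 mmol/L.
E_new = (58.7/1)·log₁₀(487/22.1) = 58.70 · (1.3431) = 78.84 mV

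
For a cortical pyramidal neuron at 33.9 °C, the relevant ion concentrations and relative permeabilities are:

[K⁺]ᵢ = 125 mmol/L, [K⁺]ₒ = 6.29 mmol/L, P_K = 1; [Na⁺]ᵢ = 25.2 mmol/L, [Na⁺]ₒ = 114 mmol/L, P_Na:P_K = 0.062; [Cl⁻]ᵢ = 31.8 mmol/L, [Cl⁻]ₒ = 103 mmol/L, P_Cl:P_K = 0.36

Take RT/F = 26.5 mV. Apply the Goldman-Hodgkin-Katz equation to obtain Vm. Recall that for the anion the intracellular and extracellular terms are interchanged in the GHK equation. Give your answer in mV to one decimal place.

Vm = 26.5 · ln[(Σ P·[cation]ₒ + Σ P·[anion]ᵢ) / (Σ P·[cation]ᵢ + Σ P·[anion]ₒ)]
Numerator = 1×6.29 + 0.062×114 + 0.36×31.8 = 24.81
Denominator = 1×125 + 0.062×25.2 + 0.36×103 = 163.6
Vm = 26.5 · ln(0.15159) = 26.5 × (-1.8866) = -49.99 mV

-50.0 mV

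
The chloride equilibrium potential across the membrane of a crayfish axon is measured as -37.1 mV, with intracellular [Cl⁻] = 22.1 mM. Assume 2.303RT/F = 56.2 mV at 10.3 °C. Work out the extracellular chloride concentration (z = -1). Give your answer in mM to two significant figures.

100 mM

Nernst: E = (56.2/-1) · log₁₀([out]/[in]), so log₁₀([out]/[in]) = -37.1 × -1 / 56.2 = 0.6601.
[out]/[in] = 10^(0.6601) = 4.572.
[out] = 4.572 × 22.1 = 101 mM.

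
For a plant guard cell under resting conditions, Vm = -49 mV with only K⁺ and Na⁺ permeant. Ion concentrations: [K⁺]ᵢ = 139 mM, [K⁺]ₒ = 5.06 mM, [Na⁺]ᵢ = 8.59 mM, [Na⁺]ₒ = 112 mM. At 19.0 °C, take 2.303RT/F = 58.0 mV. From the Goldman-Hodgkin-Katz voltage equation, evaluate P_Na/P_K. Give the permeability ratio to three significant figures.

Let α = P_Na/P_K. GHK: Vm = 58.0·log₁₀[(Kₒ + α·Naₒ)/(Kᵢ + α·Naᵢ)].
10^(Vm/58.0) = 10^(-49.0/58.0) = 0.14295
So 0.14295·(Kᵢ + α·Naᵢ) = Kₒ + α·Naₒ → α = (0.14295·139.0 − 5.06) / (112.0 − 0.14295·8.59)
α = (19.87 − 5.06) / (112.0 − 1.228) = 14.81/110.8 = 0.1337

0.134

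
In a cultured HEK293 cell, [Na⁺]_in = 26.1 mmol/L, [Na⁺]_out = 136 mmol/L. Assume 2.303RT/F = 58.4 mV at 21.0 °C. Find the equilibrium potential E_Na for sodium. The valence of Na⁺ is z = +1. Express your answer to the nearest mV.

E = (58.4/z) · log₁₀([Na⁺]_out/[Na⁺]_in) with z = +1.
= (58.4/1) · log₁₀(136/26.1) = 58.40 · log₁₀(5.211)
= 58.40 · (0.7169) = 41.87 mV

42 mV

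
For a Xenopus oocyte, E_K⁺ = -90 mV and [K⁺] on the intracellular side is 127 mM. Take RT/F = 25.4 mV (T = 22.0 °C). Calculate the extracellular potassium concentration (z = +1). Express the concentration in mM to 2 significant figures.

Nernst: E = (25.4/1) · ln([out]/[in]), so ln([out]/[in]) = -90.0 × 1 / 25.4 = -3.5433.
[out]/[in] = e^(-3.5433) = 0.02892.
[out] = 0.02892 × 127 = 3.673 mM.

3.7 mM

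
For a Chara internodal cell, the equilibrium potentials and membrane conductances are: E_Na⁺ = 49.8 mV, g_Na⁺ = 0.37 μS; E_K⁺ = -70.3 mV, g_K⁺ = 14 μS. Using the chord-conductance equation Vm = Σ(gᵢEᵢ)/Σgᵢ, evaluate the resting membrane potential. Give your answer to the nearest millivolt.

Σ gᵢEᵢ = 0.37·(49.8) + 14·(-70.3) = -965.77
Σ gᵢ = 0.37 + 14 = 14.37
Vm = -965.77 / 14.37 = -67.21 mV

-67 mV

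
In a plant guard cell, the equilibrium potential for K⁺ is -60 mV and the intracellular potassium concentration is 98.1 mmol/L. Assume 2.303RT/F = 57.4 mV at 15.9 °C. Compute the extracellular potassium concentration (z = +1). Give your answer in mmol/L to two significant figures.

8.8 mmol/L

Nernst: E = (57.4/1) · log₁₀([out]/[in]), so log₁₀([out]/[in]) = -60.0 × 1 / 57.4 = -1.0453.
[out]/[in] = 10^(-1.0453) = 0.0901.
[out] = 0.0901 × 98.1 = 8.838 mmol/L.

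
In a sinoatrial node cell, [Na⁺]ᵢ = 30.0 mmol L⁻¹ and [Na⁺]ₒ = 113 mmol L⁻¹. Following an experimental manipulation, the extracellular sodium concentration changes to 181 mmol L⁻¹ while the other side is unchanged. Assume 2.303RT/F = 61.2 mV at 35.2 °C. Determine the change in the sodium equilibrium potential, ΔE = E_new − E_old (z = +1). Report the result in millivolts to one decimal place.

E_old = (61.2/1)·log₁₀(113/30.0) = 35.25 mV
E_new = (61.2/1)·log₁₀(181/30.0) = 47.77 mV
ΔE = 47.77 − (35.25) = 12.52 mV

12.5 mV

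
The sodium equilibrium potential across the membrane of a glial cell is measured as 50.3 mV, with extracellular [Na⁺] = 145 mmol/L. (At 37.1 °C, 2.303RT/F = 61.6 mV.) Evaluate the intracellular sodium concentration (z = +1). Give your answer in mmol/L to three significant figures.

Nernst: E = (61.6/1) · log₁₀([out]/[in]), so log₁₀([out]/[in]) = 50.3 × 1 / 61.6 = 0.8166.
[out]/[in] = 10^(0.8166) = 6.555.
[in] = 145 / 6.555 = 22.12 mmol/L.

22.1 mmol/L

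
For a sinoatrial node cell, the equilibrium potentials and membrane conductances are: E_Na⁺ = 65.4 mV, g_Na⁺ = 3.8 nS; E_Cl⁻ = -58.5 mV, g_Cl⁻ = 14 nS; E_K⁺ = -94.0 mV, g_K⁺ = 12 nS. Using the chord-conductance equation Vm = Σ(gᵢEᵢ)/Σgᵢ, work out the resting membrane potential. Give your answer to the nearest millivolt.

Σ gᵢEᵢ = 3.8·(65.4) + 14·(-58.5) + 12·(-94.0) = -1698.48
Σ gᵢ = 3.8 + 14 + 12 = 29.8
Vm = -1698.48 / 29.8 = -57.00 mV

-57 mV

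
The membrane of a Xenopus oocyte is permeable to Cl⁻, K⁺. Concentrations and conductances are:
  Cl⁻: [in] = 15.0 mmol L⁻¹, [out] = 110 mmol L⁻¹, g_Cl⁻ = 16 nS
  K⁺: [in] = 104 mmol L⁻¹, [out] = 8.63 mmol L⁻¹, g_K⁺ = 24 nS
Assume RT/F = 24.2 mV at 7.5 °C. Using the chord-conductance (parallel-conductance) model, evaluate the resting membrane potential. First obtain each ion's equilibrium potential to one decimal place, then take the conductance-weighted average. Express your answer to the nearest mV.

-55 mV

E_Cl⁻ = (24.2/-1)·ln(110/15.0) = -48.2 mV
E_K⁺ = (24.2/1)·ln(8.63/104) = -60.2 mV
Vm = (Σ gᵢEᵢ)/(Σ gᵢ) = (16·-48.2 + 24·-60.2) / (16 + 24)
= -2216.00 / 40 = -55.40 mV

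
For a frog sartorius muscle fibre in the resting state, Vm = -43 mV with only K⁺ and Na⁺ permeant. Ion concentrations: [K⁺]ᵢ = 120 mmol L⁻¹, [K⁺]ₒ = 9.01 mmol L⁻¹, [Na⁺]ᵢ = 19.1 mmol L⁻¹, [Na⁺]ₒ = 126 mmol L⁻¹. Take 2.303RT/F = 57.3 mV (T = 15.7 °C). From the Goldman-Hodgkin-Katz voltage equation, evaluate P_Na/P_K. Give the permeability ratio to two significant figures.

0.10

Let α = P_Na/P_K. GHK: Vm = 57.3·log₁₀[(Kₒ + α·Naₒ)/(Kᵢ + α·Naᵢ)].
10^(Vm/57.3) = 10^(-43.0/57.3) = 0.17765
So 0.17765·(Kᵢ + α·Naᵢ) = Kₒ + α·Naₒ → α = (0.17765·120.0 − 9.01) / (126.0 − 0.17765·19.1)
α = (21.32 − 9.01) / (126.0 − 3.393) = 12.31/122.6 = 0.1004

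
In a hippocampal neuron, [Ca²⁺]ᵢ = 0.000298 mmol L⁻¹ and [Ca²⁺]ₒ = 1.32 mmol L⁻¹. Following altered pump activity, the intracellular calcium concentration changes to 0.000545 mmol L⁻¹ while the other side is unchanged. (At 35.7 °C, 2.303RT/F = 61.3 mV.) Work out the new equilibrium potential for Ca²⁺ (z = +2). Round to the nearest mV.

After the shift: [Ca²⁺]_out = 1.32, [Ca²⁺]_in = 0.000545 mmol L⁻¹.
E_new = (61.3/2)·log₁₀(1.32/0.000545) = 30.65 · (3.3842) = 103.73 mV

104 mV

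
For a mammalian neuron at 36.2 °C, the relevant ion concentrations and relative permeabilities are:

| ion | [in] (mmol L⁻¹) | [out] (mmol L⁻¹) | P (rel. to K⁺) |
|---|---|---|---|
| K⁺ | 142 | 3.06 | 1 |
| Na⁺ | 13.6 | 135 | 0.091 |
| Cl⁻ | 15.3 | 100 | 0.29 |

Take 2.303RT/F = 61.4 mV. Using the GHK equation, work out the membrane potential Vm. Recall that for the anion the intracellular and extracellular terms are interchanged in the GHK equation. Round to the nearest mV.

-58 mV

Vm = 61.4 · log₁₀[(Σ P·[cation]ₒ + Σ P·[anion]ᵢ) / (Σ P·[cation]ᵢ + Σ P·[anion]ₒ)]
Numerator = 1×3.06 + 0.091×135 + 0.29×15.3 = 19.78
Denominator = 1×142 + 0.091×13.6 + 0.29×100 = 172.2
Vm = 61.4 · log₁₀(0.11485) = 61.4 × (-0.9399) = -57.71 mV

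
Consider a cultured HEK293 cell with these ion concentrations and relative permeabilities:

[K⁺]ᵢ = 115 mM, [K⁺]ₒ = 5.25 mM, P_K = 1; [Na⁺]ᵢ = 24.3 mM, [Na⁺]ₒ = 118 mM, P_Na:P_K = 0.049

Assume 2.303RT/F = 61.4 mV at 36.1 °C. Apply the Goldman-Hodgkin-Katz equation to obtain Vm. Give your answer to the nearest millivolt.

Vm = 61.4 · log₁₀[(Σ P·[cation]ₒ + Σ P·[anion]ᵢ) / (Σ P·[cation]ᵢ + Σ P·[anion]ₒ)]
Numerator = 1×5.25 + 0.049×118 = 11.03
Denominator = 1×115 + 0.049×24.3 = 116.2
Vm = 61.4 · log₁₀(0.094947) = 61.4 × (-1.0225) = -62.78 mV

-63 mV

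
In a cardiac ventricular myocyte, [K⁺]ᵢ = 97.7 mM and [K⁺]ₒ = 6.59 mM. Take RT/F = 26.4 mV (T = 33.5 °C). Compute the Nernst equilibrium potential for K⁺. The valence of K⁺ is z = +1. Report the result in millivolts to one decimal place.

-71.2 mV

E = (26.4/z) · ln([K⁺]_out/[K⁺]_in) with z = +1.
= (26.4/1) · ln(6.59/97.7) = 26.40 · ln(0.06745)
= 26.40 · (-2.6963) = -71.18 mV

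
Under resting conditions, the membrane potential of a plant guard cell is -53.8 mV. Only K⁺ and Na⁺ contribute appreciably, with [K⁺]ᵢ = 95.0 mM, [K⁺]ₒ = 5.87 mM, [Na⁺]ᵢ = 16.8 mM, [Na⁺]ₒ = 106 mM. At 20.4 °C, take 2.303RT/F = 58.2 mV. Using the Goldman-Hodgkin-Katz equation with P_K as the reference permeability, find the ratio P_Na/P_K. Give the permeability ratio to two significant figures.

Let α = P_Na/P_K. GHK: Vm = 58.2·log₁₀[(Kₒ + α·Naₒ)/(Kᵢ + α·Naᵢ)].
10^(Vm/58.2) = 10^(-53.8/58.2) = 0.11901
So 0.11901·(Kᵢ + α·Naᵢ) = Kₒ + α·Naₒ → α = (0.11901·95.0 − 5.87) / (106.0 − 0.11901·16.8)
α = (11.31 − 5.87) / (106.0 − 1.999) = 5.436/104 = 0.05227

0.052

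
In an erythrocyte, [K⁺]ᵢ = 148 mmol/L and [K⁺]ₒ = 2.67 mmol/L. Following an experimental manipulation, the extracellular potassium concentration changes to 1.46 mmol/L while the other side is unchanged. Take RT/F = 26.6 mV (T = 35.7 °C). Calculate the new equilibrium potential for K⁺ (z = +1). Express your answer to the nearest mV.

After the shift: [K⁺]_out = 1.46, [K⁺]_in = 148 mmol/L.
E_new = (26.6/1)·ln(1.46/148) = 26.60 · (-4.6188) = -122.86 mV

-123 mV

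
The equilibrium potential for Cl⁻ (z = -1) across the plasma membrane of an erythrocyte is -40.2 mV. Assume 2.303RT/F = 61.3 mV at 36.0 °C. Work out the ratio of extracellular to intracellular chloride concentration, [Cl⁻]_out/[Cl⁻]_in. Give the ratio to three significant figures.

log₁₀([out]/[in]) = E·z/(61.3) = -40.2 × -1 / 61.3 = 0.6558
[out]/[in] = 10^(0.6558) = 4.527

4.53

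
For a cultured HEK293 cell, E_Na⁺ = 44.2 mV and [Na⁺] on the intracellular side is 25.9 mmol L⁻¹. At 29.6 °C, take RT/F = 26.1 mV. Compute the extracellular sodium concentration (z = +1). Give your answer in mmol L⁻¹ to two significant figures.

Nernst: E = (26.1/1) · ln([out]/[in]), so ln([out]/[in]) = 44.2 × 1 / 26.1 = 1.6935.
[out]/[in] = e^(1.6935) = 5.438.
[out] = 5.438 × 25.9 = 140.9 mmol L⁻¹.

140 mmol L⁻¹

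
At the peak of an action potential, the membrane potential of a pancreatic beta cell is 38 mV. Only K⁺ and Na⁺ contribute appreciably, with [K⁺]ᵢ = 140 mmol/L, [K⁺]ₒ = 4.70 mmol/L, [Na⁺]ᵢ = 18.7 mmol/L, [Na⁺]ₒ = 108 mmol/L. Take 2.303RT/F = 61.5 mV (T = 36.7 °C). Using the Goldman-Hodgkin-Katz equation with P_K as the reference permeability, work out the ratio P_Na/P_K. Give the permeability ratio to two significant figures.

Let α = P_Na/P_K. GHK: Vm = 61.5·log₁₀[(Kₒ + α·Naₒ)/(Kᵢ + α·Naᵢ)].
10^(Vm/61.5) = 10^(38.0/61.5) = 4.1485
So 4.1485·(Kᵢ + α·Naᵢ) = Kₒ + α·Naₒ → α = (4.1485·140.0 − 4.7) / (108.0 − 4.1485·18.7)
α = (580.8 − 4.7) / (108.0 − 77.58) = 576.1/30.42 = 18.94

19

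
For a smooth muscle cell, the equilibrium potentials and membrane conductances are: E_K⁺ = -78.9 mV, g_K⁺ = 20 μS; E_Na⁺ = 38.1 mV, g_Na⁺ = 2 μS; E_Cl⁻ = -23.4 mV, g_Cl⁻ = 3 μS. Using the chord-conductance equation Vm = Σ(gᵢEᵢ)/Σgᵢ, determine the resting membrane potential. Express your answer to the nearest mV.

Σ gᵢEᵢ = 20·(-78.9) + 2·(38.1) + 3·(-23.4) = -1572.00
Σ gᵢ = 20 + 2 + 3 = 25
Vm = -1572.00 / 25 = -62.88 mV

-63 mV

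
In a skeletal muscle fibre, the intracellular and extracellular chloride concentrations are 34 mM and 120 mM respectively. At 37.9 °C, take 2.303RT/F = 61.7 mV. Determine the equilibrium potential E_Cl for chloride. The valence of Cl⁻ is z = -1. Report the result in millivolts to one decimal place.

E = (61.7/z) · log₁₀([Cl⁻]_out/[Cl⁻]_in) with z = -1.
For an anion, dividing by z = -1 reverses the sign.
= (61.7/-1) · log₁₀(120/34) = -61.70 · log₁₀(3.529)
= -61.70 · (0.5477) = -33.79 mV

-33.8 mV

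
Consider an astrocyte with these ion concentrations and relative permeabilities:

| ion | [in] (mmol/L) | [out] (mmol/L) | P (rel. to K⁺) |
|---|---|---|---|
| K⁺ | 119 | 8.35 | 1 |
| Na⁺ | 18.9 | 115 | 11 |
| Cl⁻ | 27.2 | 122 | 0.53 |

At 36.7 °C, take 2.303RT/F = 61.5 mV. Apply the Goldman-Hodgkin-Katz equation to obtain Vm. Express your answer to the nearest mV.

Vm = 61.5 · log₁₀[(Σ P·[cation]ₒ + Σ P·[anion]ᵢ) / (Σ P·[cation]ᵢ + Σ P·[anion]ₒ)]
Numerator = 1×8.35 + 11×115 + 0.53×27.2 = 1288
Denominator = 1×119 + 11×18.9 + 0.53×122 = 391.6
Vm = 61.5 · log₁₀(3.2888) = 61.5 × (0.5170) = 31.80 mV

32 mV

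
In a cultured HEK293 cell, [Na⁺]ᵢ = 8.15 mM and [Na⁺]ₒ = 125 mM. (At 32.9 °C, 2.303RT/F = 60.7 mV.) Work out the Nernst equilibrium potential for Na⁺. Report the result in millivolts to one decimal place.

E = (60.7/z) · log₁₀([Na⁺]_out/[Na⁺]_in) with z = +1.
= (60.7/1) · log₁₀(125/8.15) = 60.70 · log₁₀(15.34)
= 60.70 · (1.1858) = 71.98 mV

72.0 mV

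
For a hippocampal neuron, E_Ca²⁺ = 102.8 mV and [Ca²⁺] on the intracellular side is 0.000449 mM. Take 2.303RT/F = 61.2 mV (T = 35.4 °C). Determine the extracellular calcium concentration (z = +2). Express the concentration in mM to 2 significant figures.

1.0 mM

Nernst: E = (61.2/2) · log₁₀([out]/[in]), so log₁₀([out]/[in]) = 102.8 × 2 / 61.2 = 3.3595.
[out]/[in] = 10^(3.3595) = 2288.
[out] = 2288 × 0.000449 = 1.027 mM.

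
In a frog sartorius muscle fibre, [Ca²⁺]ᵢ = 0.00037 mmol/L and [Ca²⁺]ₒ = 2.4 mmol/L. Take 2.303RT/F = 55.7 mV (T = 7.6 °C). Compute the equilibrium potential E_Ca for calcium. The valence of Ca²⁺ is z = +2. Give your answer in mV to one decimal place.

106.2 mV

E = (55.7/z) · log₁₀([Ca²⁺]_out/[Ca²⁺]_in) with z = +2.
= (55.7/2) · log₁₀(2.4/0.00037) = 27.85 · log₁₀(6486)
= 27.85 · (3.8120) = 106.16 mV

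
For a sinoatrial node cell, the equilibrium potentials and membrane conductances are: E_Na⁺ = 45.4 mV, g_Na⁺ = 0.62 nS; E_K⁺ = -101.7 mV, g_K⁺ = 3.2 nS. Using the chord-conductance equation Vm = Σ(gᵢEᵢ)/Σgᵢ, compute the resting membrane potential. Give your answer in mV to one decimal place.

Σ gᵢEᵢ = 0.62·(45.4) + 3.2·(-101.7) = -297.29
Σ gᵢ = 0.62 + 3.2 = 3.82
Vm = -297.29 / 3.82 = -77.83 mV

-77.8 mV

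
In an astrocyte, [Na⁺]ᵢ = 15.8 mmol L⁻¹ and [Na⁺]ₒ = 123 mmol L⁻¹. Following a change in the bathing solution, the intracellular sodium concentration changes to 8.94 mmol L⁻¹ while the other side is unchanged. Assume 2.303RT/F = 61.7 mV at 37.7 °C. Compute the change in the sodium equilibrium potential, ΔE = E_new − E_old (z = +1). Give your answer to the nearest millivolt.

E_old = (61.7/1)·log₁₀(123/15.8) = 54.99 mV
E_new = (61.7/1)·log₁₀(123/8.94) = 70.25 mV
ΔE = 70.25 − (54.99) = 15.26 mV

15 mV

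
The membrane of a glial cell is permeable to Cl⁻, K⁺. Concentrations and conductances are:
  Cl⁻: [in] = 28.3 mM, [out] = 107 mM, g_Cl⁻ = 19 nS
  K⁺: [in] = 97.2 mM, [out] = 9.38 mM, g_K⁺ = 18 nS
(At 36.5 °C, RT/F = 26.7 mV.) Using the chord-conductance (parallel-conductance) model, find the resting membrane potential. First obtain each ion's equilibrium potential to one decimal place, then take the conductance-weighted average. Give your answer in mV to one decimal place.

E_Cl⁻ = (26.7/-1)·ln(107/28.3) = -35.5 mV
E_K⁺ = (26.7/1)·ln(9.38/97.2) = -62.4 mV
Vm = (Σ gᵢEᵢ)/(Σ gᵢ) = (19·-35.5 + 18·-62.4) / (19 + 18)
= -1797.70 / 37 = -48.59 mV

-48.6 mV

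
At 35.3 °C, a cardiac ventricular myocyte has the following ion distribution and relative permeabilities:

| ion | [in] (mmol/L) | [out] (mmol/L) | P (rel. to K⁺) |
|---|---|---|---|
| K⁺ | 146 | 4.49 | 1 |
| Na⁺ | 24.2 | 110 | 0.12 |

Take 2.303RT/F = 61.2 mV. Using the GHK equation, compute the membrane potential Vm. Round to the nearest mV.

Vm = 61.2 · log₁₀[(Σ P·[cation]ₒ + Σ P·[anion]ᵢ) / (Σ P·[cation]ᵢ + Σ P·[anion]ₒ)]
Numerator = 1×4.49 + 0.12×110 = 17.69
Denominator = 1×146 + 0.12×24.2 = 148.9
Vm = 61.2 · log₁₀(0.1188) = 61.2 × (-0.9252) = -56.62 mV

-57 mV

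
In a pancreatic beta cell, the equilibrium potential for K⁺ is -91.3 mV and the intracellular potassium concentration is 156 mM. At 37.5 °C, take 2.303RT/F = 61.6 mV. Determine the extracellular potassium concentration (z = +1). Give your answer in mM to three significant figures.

Nernst: E = (61.6/1) · log₁₀([out]/[in]), so log₁₀([out]/[in]) = -91.3 × 1 / 61.6 = -1.4821.
[out]/[in] = 10^(-1.4821) = 0.03295.
[out] = 0.03295 × 156 = 5.14 mM.

5.14 mM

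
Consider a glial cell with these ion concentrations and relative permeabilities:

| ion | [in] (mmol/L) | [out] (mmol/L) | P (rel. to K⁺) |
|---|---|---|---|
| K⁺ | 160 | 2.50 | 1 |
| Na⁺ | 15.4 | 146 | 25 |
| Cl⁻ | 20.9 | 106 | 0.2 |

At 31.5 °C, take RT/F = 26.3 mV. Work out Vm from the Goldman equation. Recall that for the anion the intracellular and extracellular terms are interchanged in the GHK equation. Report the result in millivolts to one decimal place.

Vm = 26.3 · ln[(Σ P·[cation]ₒ + Σ P·[anion]ᵢ) / (Σ P·[cation]ᵢ + Σ P·[anion]ₒ)]
Numerator = 1×2.50 + 25×146 + 0.2×20.9 = 3657
Denominator = 1×160 + 25×15.4 + 0.2×106 = 566.2
Vm = 26.3 · ln(6.4583) = 26.3 × (1.8654) = 49.06 mV

49.1 mV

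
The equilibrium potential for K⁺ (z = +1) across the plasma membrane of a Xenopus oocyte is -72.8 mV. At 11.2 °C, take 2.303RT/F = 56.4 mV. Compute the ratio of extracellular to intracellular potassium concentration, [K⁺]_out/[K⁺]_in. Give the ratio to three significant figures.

log₁₀([out]/[in]) = E·z/(56.4) = -72.8 × 1 / 56.4 = -1.2908
[out]/[in] = 10^(-1.2908) = 0.05119

0.0512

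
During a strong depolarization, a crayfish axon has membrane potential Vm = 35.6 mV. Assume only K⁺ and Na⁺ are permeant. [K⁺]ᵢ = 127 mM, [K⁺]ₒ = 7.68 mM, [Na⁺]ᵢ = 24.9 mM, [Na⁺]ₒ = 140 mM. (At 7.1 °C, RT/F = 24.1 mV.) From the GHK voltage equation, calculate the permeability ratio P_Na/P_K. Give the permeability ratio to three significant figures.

17.7

Let α = P_Na/P_K. GHK: Vm = 24.1·ln[(Kₒ + α·Naₒ)/(Kᵢ + α·Naᵢ)].
e^(Vm/24.1) = e^(35.6/24.1) = 4.3806
So 4.3806·(Kᵢ + α·Naᵢ) = Kₒ + α·Naₒ → α = (4.3806·127.0 − 7.68) / (140.0 − 4.3806·24.9)
α = (556.3 − 7.68) / (140.0 − 109.1) = 548.7/30.92 = 17.74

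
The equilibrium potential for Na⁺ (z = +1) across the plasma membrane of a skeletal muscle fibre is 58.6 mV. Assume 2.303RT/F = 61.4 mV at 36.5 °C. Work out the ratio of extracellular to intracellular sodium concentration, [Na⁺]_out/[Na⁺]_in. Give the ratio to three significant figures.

log₁₀([out]/[in]) = E·z/(61.4) = 58.6 × 1 / 61.4 = 0.9544
[out]/[in] = 10^(0.9544) = 9.003

9.00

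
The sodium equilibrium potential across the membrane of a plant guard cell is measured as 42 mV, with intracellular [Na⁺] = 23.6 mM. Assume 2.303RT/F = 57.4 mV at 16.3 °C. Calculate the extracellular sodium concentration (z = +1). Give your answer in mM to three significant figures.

127 mM

Nernst: E = (57.4/1) · log₁₀([out]/[in]), so log₁₀([out]/[in]) = 42.0 × 1 / 57.4 = 0.7317.
[out]/[in] = 10^(0.7317) = 5.391.
[out] = 5.391 × 23.6 = 127.2 mM.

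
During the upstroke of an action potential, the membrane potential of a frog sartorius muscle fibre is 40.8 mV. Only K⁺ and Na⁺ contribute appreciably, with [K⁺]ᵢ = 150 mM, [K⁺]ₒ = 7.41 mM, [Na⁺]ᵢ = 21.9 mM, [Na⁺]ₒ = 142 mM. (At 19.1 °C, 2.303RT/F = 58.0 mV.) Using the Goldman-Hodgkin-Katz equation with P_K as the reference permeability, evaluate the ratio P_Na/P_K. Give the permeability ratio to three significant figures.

Let α = P_Na/P_K. GHK: Vm = 58.0·log₁₀[(Kₒ + α·Naₒ)/(Kᵢ + α·Naᵢ)].
10^(Vm/58.0) = 10^(40.8/58.0) = 5.0518
So 5.0518·(Kᵢ + α·Naᵢ) = Kₒ + α·Naₒ → α = (5.0518·150.0 − 7.41) / (142.0 − 5.0518·21.9)
α = (757.8 − 7.41) / (142.0 − 110.6) = 750.4/31.37 = 23.92

23.9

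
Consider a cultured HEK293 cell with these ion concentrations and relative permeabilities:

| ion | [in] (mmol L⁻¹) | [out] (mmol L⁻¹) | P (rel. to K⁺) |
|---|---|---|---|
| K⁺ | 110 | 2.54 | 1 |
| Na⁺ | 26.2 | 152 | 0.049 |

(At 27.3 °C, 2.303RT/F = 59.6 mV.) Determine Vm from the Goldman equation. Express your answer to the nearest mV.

-62 mV

Vm = 59.6 · log₁₀[(Σ P·[cation]ₒ + Σ P·[anion]ᵢ) / (Σ P·[cation]ᵢ + Σ P·[anion]ₒ)]
Numerator = 1×2.54 + 0.049×152 = 9.988
Denominator = 1×110 + 0.049×26.2 = 111.3
Vm = 59.6 · log₁₀(0.089753) = 59.6 × (-1.0470) = -62.40 mV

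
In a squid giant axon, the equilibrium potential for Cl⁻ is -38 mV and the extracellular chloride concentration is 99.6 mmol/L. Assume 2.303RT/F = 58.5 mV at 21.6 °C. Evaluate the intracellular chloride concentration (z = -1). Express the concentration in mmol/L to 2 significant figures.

Nernst: E = (58.5/-1) · log₁₀([out]/[in]), so log₁₀([out]/[in]) = -38.0 × -1 / 58.5 = 0.6496.
[out]/[in] = 10^(0.6496) = 4.462.
[in] = 99.6 / 4.462 = 22.32 mmol/L.

22 mmol/L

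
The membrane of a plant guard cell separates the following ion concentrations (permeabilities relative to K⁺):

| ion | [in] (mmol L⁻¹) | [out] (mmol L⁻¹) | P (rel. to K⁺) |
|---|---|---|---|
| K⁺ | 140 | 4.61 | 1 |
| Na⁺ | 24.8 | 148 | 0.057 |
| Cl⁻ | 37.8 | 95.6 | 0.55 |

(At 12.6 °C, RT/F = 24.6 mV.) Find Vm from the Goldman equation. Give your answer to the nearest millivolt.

Vm = 24.6 · ln[(Σ P·[cation]ₒ + Σ P·[anion]ᵢ) / (Σ P·[cation]ᵢ + Σ P·[anion]ₒ)]
Numerator = 1×4.61 + 0.057×148 + 0.55×37.8 = 33.84
Denominator = 1×140 + 0.057×24.8 + 0.55×95.6 = 194
Vm = 24.6 · ln(0.17442) = 24.6 × (-1.7463) = -42.96 mV

-43 mV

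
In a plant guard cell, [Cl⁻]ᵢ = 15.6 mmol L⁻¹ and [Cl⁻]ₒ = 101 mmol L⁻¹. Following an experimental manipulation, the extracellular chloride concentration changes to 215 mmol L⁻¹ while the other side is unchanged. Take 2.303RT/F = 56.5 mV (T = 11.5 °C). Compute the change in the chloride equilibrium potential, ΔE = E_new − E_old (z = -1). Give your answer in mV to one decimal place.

E_old = (56.5/-1)·log₁₀(101/15.6) = -45.83 mV
E_new = (56.5/-1)·log₁₀(215/15.6) = -64.37 mV
ΔE = -64.37 − (-45.83) = -18.54 mV

-18.5 mV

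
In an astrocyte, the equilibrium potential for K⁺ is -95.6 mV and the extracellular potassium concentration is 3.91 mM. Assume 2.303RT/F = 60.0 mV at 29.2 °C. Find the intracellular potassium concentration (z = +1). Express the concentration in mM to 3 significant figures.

153 mM

Nernst: E = (60.0/1) · log₁₀([out]/[in]), so log₁₀([out]/[in]) = -95.6 × 1 / 60.0 = -1.5933.
[out]/[in] = 10^(-1.5933) = 0.02551.
[in] = 3.91 / 0.02551 = 153.3 mM.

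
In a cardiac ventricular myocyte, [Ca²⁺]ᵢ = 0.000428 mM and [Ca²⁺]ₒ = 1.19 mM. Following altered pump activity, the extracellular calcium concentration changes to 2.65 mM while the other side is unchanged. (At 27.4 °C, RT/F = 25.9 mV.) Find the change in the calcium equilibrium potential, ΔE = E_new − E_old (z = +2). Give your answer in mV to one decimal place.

10.4 mV

E_old = (25.9/2)·ln(1.19/0.000428) = 102.70 mV
E_new = (25.9/2)·ln(2.65/0.000428) = 113.07 mV
ΔE = 113.07 − (102.70) = 10.37 mV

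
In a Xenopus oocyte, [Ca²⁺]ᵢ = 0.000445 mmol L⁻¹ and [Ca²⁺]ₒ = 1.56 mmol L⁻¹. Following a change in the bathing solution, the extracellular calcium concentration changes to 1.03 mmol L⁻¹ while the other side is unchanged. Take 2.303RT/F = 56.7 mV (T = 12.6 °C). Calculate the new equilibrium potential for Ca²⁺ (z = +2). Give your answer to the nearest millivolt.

After the shift: [Ca²⁺]_out = 1.03, [Ca²⁺]_in = 0.000445 mmol L⁻¹.
E_new = (56.7/2)·log₁₀(1.03/0.000445) = 28.35 · (3.3645) = 95.38 mV

95 mV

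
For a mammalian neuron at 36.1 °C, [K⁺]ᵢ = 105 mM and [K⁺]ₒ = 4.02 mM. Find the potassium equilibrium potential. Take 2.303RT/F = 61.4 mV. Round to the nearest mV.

E = (61.4/z) · log₁₀([K⁺]_out/[K⁺]_in) with z = +1.
= (61.4/1) · log₁₀(4.02/105) = 61.40 · log₁₀(0.03829)
= 61.40 · (-1.4170) = -87.00 mV

-87 mV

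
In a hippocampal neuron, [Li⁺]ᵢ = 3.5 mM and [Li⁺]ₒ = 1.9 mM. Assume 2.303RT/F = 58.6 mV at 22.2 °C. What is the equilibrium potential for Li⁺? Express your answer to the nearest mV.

E = (58.6/z) · log₁₀([Li⁺]_out/[Li⁺]_in) with z = +1.
= (58.6/1) · log₁₀(1.9/3.5) = 58.60 · log₁₀(0.5429)
= 58.60 · (-0.2653) = -15.55 mV

-16 mV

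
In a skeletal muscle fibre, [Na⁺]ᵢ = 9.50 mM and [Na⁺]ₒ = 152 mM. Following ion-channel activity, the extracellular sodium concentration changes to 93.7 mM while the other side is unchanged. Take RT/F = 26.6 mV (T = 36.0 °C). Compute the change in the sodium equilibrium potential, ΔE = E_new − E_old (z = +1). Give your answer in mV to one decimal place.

-12.9 mV

E_old = (26.6/1)·ln(152/9.50) = 73.75 mV
E_new = (26.6/1)·ln(93.7/9.50) = 60.88 mV
ΔE = 60.88 − (73.75) = -12.87 mV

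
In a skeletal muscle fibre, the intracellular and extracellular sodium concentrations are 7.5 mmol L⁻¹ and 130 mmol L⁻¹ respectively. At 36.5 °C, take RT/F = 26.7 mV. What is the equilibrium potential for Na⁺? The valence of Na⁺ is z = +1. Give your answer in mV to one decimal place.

76.2 mV

E = (26.7/z) · ln([Na⁺]_out/[Na⁺]_in) with z = +1.
= (26.7/1) · ln(130/7.5) = 26.70 · ln(17.33)
= 26.70 · (2.8526) = 76.17 mV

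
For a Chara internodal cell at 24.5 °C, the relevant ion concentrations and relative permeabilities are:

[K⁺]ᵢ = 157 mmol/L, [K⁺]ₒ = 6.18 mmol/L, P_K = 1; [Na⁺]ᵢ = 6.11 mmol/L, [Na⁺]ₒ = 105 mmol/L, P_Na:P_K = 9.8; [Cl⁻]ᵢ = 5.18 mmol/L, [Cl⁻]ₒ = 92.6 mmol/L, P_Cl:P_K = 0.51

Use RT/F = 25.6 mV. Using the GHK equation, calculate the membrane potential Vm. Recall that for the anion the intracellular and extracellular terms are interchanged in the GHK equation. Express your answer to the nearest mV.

Vm = 25.6 · ln[(Σ P·[cation]ₒ + Σ P·[anion]ᵢ) / (Σ P·[cation]ᵢ + Σ P·[anion]ₒ)]
Numerator = 1×6.18 + 9.8×105 + 0.51×5.18 = 1038
Denominator = 1×157 + 9.8×6.11 + 0.51×92.6 = 264.1
Vm = 25.6 · ln(3.9296) = 25.6 × (1.3685) = 35.03 mV

35 mV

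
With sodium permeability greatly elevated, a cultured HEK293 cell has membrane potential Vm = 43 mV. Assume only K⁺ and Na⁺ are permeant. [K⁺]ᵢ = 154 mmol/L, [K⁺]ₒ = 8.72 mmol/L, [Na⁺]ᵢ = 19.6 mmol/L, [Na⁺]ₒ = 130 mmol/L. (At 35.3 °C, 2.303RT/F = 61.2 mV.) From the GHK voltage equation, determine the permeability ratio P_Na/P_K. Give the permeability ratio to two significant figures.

Let α = P_Na/P_K. GHK: Vm = 61.2·log₁₀[(Kₒ + α·Naₒ)/(Kᵢ + α·Naᵢ)].
10^(Vm/61.2) = 10^(43.0/61.2) = 5.0421
So 5.0421·(Kᵢ + α·Naᵢ) = Kₒ + α·Naₒ → α = (5.0421·154.0 − 8.72) / (130.0 − 5.0421·19.6)
α = (776.5 − 8.72) / (130.0 − 98.83) = 767.8/31.17 = 24.63

25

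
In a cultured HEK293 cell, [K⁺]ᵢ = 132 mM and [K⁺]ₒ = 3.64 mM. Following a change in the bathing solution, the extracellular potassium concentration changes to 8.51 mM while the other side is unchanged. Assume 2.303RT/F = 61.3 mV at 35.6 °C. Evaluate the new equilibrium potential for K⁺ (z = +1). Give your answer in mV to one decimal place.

After the shift: [K⁺]_out = 8.51, [K⁺]_in = 132 mM.
E_new = (61.3/1)·log₁₀(8.51/132) = 61.30 · (-1.1906) = -72.99 mV

-73.0 mV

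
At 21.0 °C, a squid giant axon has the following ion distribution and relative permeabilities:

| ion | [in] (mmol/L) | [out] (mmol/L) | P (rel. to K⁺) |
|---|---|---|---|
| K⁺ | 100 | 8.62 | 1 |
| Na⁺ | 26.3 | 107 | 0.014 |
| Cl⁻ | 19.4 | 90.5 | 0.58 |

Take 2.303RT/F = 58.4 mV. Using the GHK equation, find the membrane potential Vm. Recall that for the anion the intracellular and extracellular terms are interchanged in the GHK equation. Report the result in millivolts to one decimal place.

Vm = 58.4 · log₁₀[(Σ P·[cation]ₒ + Σ P·[anion]ᵢ) / (Σ P·[cation]ᵢ + Σ P·[anion]ₒ)]
Numerator = 1×8.62 + 0.014×107 + 0.58×19.4 = 21.37
Denominator = 1×100 + 0.014×26.3 + 0.58×90.5 = 152.9
Vm = 58.4 · log₁₀(0.1398) = 58.4 × (-0.8545) = -49.90 mV

-49.9 mV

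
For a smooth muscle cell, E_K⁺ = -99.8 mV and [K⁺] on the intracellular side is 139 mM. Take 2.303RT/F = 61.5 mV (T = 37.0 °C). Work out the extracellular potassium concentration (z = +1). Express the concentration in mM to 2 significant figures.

Nernst: E = (61.5/1) · log₁₀([out]/[in]), so log₁₀([out]/[in]) = -99.8 × 1 / 61.5 = -1.6228.
[out]/[in] = 10^(-1.6228) = 0.02384.
[out] = 0.02384 × 139 = 3.313 mM.

3.3 mM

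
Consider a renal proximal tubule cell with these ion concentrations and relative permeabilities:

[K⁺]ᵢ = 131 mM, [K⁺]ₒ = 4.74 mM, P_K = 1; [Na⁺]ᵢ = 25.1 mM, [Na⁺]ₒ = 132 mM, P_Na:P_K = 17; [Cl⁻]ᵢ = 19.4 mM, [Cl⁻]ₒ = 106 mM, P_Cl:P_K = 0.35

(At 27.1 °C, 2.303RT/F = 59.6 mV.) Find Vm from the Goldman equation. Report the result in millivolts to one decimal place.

Vm = 59.6 · log₁₀[(Σ P·[cation]ₒ + Σ P·[anion]ᵢ) / (Σ P·[cation]ᵢ + Σ P·[anion]ₒ)]
Numerator = 1×4.74 + 17×132 + 0.35×19.4 = 2256
Denominator = 1×131 + 17×25.1 + 0.35×106 = 594.8
Vm = 59.6 · log₁₀(3.7921) = 59.6 × (0.5789) = 34.50 mV

34.5 mV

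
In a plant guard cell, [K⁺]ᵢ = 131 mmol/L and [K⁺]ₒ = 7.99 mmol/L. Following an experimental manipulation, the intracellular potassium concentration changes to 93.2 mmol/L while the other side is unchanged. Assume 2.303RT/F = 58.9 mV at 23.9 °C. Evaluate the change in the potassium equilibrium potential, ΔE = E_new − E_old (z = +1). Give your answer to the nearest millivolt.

9 mV

E_old = (58.9/1)·log₁₀(7.99/131) = -71.55 mV
E_new = (58.9/1)·log₁₀(7.99/93.2) = -62.84 mV
ΔE = -62.84 − (-71.55) = 8.71 mV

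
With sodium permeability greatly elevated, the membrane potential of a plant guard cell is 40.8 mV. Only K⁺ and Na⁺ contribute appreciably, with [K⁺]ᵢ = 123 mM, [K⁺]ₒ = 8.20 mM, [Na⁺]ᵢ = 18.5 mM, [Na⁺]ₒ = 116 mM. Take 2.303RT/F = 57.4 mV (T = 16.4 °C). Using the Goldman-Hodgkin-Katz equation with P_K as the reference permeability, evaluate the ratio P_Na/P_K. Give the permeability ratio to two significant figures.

30

Let α = P_Na/P_K. GHK: Vm = 57.4·log₁₀[(Kₒ + α·Naₒ)/(Kᵢ + α·Naᵢ)].
10^(Vm/57.4) = 10^(40.8/57.4) = 5.1381
So 5.1381·(Kᵢ + α·Naᵢ) = Kₒ + α·Naₒ → α = (5.1381·123.0 − 8.2) / (116.0 − 5.1381·18.5)
α = (632 − 8.2) / (116.0 − 95.05) = 623.8/20.95 = 29.78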